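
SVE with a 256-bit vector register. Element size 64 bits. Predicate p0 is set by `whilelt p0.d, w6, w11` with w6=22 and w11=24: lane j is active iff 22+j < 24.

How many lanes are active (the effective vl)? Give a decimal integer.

vl = 2

256-bit reg / 64-bit elem → 4 lanes
p0[j] = (22+j < 24); true for j=0..1 → 2 lanes set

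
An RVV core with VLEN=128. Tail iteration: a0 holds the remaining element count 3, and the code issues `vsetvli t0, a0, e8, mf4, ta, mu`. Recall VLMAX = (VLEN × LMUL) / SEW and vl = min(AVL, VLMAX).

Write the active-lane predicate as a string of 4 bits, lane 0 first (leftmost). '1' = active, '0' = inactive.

predicate = 1110

lanes per group: 128·1/4/8 = 4
vl = min(AVL, VLMAX) = min(3, 4) = 3
bits (lane 0 leftmost): 1110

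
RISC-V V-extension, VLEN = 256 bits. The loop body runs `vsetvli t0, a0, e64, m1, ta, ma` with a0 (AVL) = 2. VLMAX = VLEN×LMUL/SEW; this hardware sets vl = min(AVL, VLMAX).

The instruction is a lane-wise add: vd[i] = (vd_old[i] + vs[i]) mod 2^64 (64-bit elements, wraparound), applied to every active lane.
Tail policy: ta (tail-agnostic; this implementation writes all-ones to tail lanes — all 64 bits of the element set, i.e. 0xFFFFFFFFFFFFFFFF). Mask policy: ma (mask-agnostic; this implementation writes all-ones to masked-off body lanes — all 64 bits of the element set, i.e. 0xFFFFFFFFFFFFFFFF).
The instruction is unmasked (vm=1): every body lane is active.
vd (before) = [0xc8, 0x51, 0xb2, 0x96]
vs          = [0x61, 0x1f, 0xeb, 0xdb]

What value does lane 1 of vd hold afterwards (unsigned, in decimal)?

VLMAX = VLEN×LMUL/SEW = 256×1/64 = 4
vl ← min(2, 4) = 2
lane  0: add(0xc8,0x61) ⇒ 0x129
lane  1: add(0x51,0x1f) ⇒ 0x70
lane  2: tail/ones ⇒ 0xffffffffffffffff
lane  3: tail/ones ⇒ 0xffffffffffffffff

vd[1] = 112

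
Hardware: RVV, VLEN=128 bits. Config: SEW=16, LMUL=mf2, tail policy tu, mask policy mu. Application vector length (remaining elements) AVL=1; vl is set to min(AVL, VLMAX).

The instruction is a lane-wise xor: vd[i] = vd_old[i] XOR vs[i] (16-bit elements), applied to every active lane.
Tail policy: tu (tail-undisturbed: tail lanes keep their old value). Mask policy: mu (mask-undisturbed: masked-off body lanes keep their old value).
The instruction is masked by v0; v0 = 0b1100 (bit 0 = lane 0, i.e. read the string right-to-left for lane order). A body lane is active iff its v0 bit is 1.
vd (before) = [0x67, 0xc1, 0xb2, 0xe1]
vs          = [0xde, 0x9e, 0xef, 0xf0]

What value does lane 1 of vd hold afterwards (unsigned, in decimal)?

VLMAX = (128 × 1/2) / 16 = 4 lanes
vl = min(AVL, VLMAX) = min(1, 4) = 1
  i=0: mask-off/keep → 103
  i=1: tail/keep → 193
  i=2: tail/keep → 178
  i=3: tail/keep → 225

vd[1] = 193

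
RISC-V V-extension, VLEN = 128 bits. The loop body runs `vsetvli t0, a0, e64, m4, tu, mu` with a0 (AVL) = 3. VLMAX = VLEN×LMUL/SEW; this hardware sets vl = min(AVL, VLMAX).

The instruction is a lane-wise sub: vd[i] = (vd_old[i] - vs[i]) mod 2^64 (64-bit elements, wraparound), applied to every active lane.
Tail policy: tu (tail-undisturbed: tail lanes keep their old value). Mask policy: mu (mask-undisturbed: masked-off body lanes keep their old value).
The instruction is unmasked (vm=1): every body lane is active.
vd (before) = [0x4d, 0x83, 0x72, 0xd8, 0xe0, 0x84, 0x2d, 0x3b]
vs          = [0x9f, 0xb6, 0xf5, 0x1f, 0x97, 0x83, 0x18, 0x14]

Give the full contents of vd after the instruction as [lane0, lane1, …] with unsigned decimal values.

vd = [18446744073709551534, 18446744073709551565, 18446744073709551485, 216, 224, 132, 45, 59]

lanes per group: 128·4/64 = 8
vl = min(AVL, VLMAX) = min(3, 8) = 3
lane  0: sub(0x4d,0x9f) ⇒ 0xffffffffffffffae
lane  1: sub(0x83,0xb6) ⇒ 0xffffffffffffffcd
lane  2: sub(0x72,0xf5) ⇒ 0xffffffffffffff7d
lane  3: tail/keep ⇒ 0xd8
lane  4: tail/keep ⇒ 0xe0
lane  5: tail/keep ⇒ 0x84
lane  6: tail/keep ⇒ 0x2d
lane  7: tail/keep ⇒ 0x3b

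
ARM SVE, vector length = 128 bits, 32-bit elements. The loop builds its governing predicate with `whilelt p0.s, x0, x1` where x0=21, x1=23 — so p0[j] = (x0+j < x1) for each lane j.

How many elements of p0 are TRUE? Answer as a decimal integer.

vl = 2

128-bit reg / 32-bit elem → 4 lanes
p0[j] = (21+j < 23); true for j=0..1 → 2 lanes set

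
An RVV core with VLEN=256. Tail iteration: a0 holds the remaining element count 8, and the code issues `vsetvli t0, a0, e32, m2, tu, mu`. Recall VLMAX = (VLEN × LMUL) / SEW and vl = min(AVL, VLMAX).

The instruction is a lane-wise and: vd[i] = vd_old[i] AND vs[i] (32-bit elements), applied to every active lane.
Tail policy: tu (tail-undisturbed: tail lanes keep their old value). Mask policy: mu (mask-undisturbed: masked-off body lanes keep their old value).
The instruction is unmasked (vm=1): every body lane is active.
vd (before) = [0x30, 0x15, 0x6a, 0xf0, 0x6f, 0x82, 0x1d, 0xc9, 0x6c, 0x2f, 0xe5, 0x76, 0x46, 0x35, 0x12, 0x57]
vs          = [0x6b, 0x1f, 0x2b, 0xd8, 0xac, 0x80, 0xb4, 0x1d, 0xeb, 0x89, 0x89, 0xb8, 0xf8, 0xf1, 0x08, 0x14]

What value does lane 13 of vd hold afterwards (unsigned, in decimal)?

lanes per group: 256·2/32 = 16
vl = min(AVL, VLMAX) = min(8, 16) = 8
vd[0] and(0x30,0x6b) -> 0x20
vd[1] and(0x15,0x1f) -> 0x15
vd[2] and(0x6a,0x2b) -> 0x2a
vd[3] and(0xf0,0xd8) -> 0xd0
vd[4] and(0x6f,0xac) -> 0x2c
vd[5] and(0x82,0x80) -> 0x80
vd[6] and(0x1d,0xb4) -> 0x14
vd[7] and(0xc9,0x1d) -> 0x09
vd[8] tail/keep -> 0x6c
vd[9] tail/keep -> 0x2f
vd[10] tail/keep -> 0xe5
vd[11] tail/keep -> 0x76
vd[12] tail/keep -> 0x46
vd[13] tail/keep -> 0x35
vd[14] tail/keep -> 0x12
vd[15] tail/keep -> 0x57

vd[13] = 53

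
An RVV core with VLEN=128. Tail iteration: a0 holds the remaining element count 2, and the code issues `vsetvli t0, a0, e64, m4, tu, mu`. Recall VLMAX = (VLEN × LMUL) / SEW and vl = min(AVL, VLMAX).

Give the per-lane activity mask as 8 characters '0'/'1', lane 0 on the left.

VLMAX = (128 × 4) / 64 = 8 lanes
vl = min(AVL, VLMAX) = min(2, 8) = 2
bits (lane 0 leftmost): 11000000

predicate = 11000000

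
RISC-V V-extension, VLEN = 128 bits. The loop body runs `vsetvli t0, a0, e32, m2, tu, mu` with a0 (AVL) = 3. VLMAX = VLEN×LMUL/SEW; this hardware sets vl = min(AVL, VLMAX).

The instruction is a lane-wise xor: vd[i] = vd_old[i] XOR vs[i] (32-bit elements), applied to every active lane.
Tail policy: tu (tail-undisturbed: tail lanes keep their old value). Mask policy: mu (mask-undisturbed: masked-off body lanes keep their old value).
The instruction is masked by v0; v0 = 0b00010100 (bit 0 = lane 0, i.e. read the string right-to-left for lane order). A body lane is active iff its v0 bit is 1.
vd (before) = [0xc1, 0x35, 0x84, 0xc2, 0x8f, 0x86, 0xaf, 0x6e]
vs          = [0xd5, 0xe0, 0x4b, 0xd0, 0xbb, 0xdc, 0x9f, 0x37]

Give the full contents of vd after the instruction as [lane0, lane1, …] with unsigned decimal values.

VLMAX = VLEN×LMUL/SEW = 128×2/32 = 8
vl ← min(3, 8) = 3
vd[0] mask-off/keep -> 0xc1
vd[1] mask-off/keep -> 0x35
vd[2] xor(0x84,0x4b) -> 0xcf
vd[3] tail/keep -> 0xc2
vd[4] tail/keep -> 0x8f
vd[5] tail/keep -> 0x86
vd[6] tail/keep -> 0xaf
vd[7] tail/keep -> 0x6e

vd = [193, 53, 207, 194, 143, 134, 175, 110]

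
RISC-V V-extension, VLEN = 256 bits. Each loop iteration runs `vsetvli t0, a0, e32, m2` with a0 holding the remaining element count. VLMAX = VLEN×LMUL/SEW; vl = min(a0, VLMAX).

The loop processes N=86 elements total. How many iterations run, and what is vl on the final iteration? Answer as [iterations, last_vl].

[iterations, last_vl] = [6, 6]

lanes per group: 256·2/32 = 16
N=86: ⌈86/16⌉ = 6 iters; last vl = 86 − 5×16 = 6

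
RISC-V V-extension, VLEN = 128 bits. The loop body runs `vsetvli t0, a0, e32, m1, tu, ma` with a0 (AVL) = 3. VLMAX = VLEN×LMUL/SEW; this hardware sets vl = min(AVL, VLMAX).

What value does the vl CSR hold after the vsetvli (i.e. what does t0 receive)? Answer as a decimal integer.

VLMAX = (128 × 1) / 32 = 4 lanes
vl ← min(3, 4) = 3

vl = 3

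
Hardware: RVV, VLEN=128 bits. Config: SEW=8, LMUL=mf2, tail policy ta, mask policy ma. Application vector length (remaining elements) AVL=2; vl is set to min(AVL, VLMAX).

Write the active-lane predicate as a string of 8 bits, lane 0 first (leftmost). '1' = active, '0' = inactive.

predicate = 11000000

VLMAX = (128 × 1/2) / 8 = 8 lanes
vl ← min(2, 8) = 2
bits (lane 0 leftmost): 11000000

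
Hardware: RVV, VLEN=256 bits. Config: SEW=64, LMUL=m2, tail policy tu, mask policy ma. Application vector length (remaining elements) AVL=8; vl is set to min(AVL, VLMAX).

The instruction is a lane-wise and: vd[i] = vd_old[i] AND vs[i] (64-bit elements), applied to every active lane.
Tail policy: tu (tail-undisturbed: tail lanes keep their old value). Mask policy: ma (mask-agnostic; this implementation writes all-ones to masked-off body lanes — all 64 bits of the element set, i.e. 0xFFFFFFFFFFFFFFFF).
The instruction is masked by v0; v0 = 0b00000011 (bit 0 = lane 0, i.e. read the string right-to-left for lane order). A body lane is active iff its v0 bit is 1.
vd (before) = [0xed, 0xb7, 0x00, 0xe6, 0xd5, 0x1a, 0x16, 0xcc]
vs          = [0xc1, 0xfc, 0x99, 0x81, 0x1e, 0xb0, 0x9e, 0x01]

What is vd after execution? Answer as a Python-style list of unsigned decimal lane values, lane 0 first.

vd = [193, 180, 18446744073709551615, 18446744073709551615, 18446744073709551615, 18446744073709551615, 18446744073709551615, 18446744073709551615]

VLMAX = VLEN×LMUL/SEW = 256×2/64 = 8
vl = min(AVL, VLMAX) = min(8, 8) = 8
vd[0] and(0xed,0xc1) -> 0xc1
vd[1] and(0xb7,0xfc) -> 0xb4
vd[2] mask-off/ones -> 0xffffffffffffffff
vd[3] mask-off/ones -> 0xffffffffffffffff
vd[4] mask-off/ones -> 0xffffffffffffffff
vd[5] mask-off/ones -> 0xffffffffffffffff
vd[6] mask-off/ones -> 0xffffffffffffffff
vd[7] mask-off/ones -> 0xffffffffffffffff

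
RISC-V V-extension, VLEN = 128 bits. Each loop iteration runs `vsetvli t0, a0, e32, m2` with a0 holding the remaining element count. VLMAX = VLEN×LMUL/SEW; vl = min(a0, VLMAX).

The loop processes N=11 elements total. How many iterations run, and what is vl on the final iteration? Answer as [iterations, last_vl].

[iterations, last_vl] = [2, 3]

VLMAX = (128 × 2) / 32 = 8 lanes
iterations = ceil(11/8) = 2; final-pass vl = 3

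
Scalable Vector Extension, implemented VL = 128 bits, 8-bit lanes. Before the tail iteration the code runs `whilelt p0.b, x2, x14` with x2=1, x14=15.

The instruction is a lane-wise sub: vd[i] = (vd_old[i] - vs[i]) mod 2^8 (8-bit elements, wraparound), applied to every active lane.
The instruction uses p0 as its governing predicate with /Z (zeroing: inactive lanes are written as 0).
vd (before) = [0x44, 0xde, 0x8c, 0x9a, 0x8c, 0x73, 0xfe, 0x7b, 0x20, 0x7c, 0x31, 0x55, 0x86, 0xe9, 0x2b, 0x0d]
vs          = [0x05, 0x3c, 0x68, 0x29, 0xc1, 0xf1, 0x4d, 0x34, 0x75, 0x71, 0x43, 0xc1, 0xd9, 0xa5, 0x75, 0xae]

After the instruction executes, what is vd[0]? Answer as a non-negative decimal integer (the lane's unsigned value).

128-bit reg / 8-bit elem → 16 lanes
active while 1+j < 15, i.e. j ∈ [0,14) capped at 16 ⇒ 14
[0] sub(0x44,0x05) = 0x3f
[1] sub(0xde,0x3c) = 0xa2
[2] sub(0x8c,0x68) = 0x24
[3] sub(0x9a,0x29) = 0x71
[4] sub(0x8c,0xc1) = 0xcb
[5] sub(0x73,0xf1) = 0x82
[6] sub(0xfe,0x4d) = 0xb1
[7] sub(0x7b,0x34) = 0x47
[8] sub(0x20,0x75) = 0xab
[9] sub(0x7c,0x71) = 0x0b
[10] sub(0x31,0x43) = 0xee
[11] sub(0x55,0xc1) = 0x94
[12] sub(0x86,0xd9) = 0xad
[13] sub(0xe9,0xa5) = 0x44
[14] tail/zero = 0x00
[15] tail/zero = 0x00

vd[0] = 63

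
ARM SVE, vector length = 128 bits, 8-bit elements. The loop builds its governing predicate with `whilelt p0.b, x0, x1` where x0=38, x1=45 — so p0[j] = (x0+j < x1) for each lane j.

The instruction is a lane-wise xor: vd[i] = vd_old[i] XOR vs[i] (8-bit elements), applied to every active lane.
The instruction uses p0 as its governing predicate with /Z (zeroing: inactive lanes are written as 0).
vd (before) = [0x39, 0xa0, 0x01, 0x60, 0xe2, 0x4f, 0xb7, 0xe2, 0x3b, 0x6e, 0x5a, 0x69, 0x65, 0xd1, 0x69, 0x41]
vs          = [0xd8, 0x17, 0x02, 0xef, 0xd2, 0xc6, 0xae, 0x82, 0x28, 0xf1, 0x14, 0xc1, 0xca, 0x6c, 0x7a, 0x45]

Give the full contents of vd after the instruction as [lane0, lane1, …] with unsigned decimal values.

lane count: 128 div 8 = 16
whilelt: lane j active iff 38+j < 45 → j < 7 → 7 active
lane  0: xor(0x39,0xd8) ⇒ 0xe1
lane  1: xor(0xa0,0x17) ⇒ 0xb7
lane  2: xor(0x01,0x02) ⇒ 0x03
lane  3: xor(0x60,0xef) ⇒ 0x8f
lane  4: xor(0xe2,0xd2) ⇒ 0x30
lane  5: xor(0x4f,0xc6) ⇒ 0x89
lane  6: xor(0xb7,0xae) ⇒ 0x19
lane  7: tail/zero ⇒ 0x00
lane  8: tail/zero ⇒ 0x00
lane  9: tail/zero ⇒ 0x00
lane 10: tail/zero ⇒ 0x00
lane 11: tail/zero ⇒ 0x00
lane 12: tail/zero ⇒ 0x00
lane 13: tail/zero ⇒ 0x00
lane 14: tail/zero ⇒ 0x00
lane 15: tail/zero ⇒ 0x00

vd = [225, 183, 3, 143, 48, 137, 25, 0, 0, 0, 0, 0, 0, 0, 0, 0]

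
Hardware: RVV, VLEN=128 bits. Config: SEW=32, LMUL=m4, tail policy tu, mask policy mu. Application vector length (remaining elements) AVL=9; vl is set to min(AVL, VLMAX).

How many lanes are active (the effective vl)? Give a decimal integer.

vl = 9

VLMAX = (128 × 4) / 32 = 16 lanes
vl = min(AVL, VLMAX) = min(9, 16) = 9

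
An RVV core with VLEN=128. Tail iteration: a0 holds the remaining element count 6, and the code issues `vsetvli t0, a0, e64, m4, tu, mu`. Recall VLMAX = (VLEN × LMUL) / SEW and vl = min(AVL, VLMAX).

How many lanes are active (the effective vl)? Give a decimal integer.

VLMAX = (128 × 4) / 64 = 8 lanes
vl ← min(6, 8) = 6

vl = 6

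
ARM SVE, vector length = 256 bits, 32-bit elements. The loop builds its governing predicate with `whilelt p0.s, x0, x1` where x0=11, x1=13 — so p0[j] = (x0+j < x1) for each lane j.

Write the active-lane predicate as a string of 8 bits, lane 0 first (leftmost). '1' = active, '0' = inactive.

256-bit reg / 32-bit elem → 8 lanes
active while 11+j < 13, i.e. j ∈ [0,2) capped at 8 ⇒ 2
bits (lane 0 leftmost): 11000000

predicate = 11000000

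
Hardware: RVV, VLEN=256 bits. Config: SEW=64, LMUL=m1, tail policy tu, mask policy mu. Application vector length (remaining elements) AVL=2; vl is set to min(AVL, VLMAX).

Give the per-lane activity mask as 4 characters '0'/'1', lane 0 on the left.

predicate = 1100

VLMAX = (256 × 1) / 64 = 4 lanes
AVL=2 ≤ VLMAX=4, so vl = 2
bits (lane 0 leftmost): 1100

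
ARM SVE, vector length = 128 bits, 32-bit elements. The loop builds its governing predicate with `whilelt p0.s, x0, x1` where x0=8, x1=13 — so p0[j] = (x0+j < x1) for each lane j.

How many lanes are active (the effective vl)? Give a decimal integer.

vl = 4

lane count: 128 div 32 = 4
whilelt: lane j active iff 8+j < 13 → j < 5 → 4 active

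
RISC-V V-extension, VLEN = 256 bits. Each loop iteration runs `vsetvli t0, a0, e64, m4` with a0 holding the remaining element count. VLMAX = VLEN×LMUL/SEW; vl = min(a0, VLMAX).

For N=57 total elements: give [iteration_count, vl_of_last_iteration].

VLMAX = VLEN×LMUL/SEW = 256×4/64 = 16
57 elements at 16/iter → 4 passes, remainder 9 on the last

[iterations, last_vl] = [4, 9]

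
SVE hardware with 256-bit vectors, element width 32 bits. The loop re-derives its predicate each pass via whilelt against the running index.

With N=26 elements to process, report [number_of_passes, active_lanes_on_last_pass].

[iterations, last_vl] = [4, 2]

lane count: 256 div 32 = 8
N=26: ⌈26/8⌉ = 4 iters; last vl = 26 − 3×8 = 2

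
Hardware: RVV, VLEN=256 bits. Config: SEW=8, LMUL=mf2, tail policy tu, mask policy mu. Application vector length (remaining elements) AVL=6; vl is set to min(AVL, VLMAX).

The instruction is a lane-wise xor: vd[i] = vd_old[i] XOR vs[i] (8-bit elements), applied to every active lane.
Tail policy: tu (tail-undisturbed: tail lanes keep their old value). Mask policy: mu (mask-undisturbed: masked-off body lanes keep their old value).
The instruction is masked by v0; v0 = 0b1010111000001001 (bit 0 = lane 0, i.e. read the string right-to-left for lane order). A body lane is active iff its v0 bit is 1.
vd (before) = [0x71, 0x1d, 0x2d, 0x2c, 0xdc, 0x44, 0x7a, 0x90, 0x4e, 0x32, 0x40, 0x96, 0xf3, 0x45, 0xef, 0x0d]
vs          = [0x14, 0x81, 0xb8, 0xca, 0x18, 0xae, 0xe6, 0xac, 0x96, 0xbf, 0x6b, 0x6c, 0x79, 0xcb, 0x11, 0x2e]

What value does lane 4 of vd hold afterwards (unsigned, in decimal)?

vd[4] = 220

VLMAX = VLEN×LMUL/SEW = 256×1/2/8 = 16
vl = min(AVL, VLMAX) = min(6, 16) = 6
  i=0: xor(0x71,0x14) → 101
  i=1: mask-off/keep → 29
  i=2: mask-off/keep → 45
  i=3: xor(0x2c,0xca) → 230
  i=4: mask-off/keep → 220
  i=5: mask-off/keep → 68
  i=6: tail/keep → 122
  i=7: tail/keep → 144
  i=8: tail/keep → 78
  i=9: tail/keep → 50
  i=10: tail/keep → 64
  i=11: tail/keep → 150
  i=12: tail/keep → 243
  i=13: tail/keep → 69
  i=14: tail/keep → 239
  i=15: tail/keep → 13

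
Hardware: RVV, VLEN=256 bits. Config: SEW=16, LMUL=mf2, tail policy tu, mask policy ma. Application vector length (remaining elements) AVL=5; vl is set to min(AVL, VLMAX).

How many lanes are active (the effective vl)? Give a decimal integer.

VLMAX = (256 × 1/2) / 16 = 8 lanes
AVL=5 ≤ VLMAX=8, so vl = 5

vl = 5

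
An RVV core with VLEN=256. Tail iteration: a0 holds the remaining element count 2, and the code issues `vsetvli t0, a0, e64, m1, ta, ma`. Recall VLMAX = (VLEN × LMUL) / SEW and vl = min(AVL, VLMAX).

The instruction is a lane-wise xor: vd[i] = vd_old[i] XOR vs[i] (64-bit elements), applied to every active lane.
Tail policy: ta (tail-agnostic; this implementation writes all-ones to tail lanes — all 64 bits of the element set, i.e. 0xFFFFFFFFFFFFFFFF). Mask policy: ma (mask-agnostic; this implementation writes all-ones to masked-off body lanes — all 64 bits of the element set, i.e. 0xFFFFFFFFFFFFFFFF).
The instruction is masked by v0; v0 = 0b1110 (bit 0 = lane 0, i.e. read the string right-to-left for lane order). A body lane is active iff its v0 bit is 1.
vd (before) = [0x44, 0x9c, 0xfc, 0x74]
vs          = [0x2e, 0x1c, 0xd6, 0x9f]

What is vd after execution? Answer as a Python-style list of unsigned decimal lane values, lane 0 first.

VLMAX = (256 × 1) / 64 = 4 lanes
vl ← min(2, 4) = 2
[0] mask-off/ones = 0xffffffffffffffff
[1] xor(0x9c,0x1c) = 0x80
[2] tail/ones = 0xffffffffffffffff
[3] tail/ones = 0xffffffffffffffff

vd = [18446744073709551615, 128, 18446744073709551615, 18446744073709551615]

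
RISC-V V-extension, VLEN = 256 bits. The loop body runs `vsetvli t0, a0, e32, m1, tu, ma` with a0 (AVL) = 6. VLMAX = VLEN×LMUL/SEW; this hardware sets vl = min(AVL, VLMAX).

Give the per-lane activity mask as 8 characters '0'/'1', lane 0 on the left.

VLMAX = (256 × 1) / 32 = 8 lanes
vl = min(AVL, VLMAX) = min(6, 8) = 6
bits (lane 0 leftmost): 11111100

predicate = 11111100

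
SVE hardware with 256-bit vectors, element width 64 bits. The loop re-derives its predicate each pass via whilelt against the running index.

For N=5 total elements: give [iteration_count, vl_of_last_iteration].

[iterations, last_vl] = [2, 1]

lane count: 256 div 64 = 4
N=5: ⌈5/4⌉ = 2 iters; last vl = 5 − 1×4 = 1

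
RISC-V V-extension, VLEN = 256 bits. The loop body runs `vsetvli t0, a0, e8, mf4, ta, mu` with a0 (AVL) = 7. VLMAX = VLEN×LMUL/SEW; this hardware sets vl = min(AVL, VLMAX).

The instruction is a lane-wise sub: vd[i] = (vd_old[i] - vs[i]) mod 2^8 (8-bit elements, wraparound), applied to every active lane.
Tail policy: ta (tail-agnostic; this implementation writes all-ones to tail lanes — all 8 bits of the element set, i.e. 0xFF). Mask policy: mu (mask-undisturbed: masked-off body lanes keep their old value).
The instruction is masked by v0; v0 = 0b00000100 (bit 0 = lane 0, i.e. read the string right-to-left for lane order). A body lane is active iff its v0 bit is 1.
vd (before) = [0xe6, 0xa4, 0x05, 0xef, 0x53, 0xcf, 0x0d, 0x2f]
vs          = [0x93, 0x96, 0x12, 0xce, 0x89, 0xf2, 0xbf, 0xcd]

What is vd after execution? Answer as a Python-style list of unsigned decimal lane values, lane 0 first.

vd = [230, 164, 243, 239, 83, 207, 13, 255]

VLMAX = VLEN×LMUL/SEW = 256×1/4/8 = 8
vl = min(AVL, VLMAX) = min(7, 8) = 7
vd[0] mask-off/keep -> 0xe6
vd[1] mask-off/keep -> 0xa4
vd[2] sub(0x05,0x12) -> 0xf3
vd[3] mask-off/keep -> 0xef
vd[4] mask-off/keep -> 0x53
vd[5] mask-off/keep -> 0xcf
vd[6] mask-off/keep -> 0x0d
vd[7] tail/ones -> 0xff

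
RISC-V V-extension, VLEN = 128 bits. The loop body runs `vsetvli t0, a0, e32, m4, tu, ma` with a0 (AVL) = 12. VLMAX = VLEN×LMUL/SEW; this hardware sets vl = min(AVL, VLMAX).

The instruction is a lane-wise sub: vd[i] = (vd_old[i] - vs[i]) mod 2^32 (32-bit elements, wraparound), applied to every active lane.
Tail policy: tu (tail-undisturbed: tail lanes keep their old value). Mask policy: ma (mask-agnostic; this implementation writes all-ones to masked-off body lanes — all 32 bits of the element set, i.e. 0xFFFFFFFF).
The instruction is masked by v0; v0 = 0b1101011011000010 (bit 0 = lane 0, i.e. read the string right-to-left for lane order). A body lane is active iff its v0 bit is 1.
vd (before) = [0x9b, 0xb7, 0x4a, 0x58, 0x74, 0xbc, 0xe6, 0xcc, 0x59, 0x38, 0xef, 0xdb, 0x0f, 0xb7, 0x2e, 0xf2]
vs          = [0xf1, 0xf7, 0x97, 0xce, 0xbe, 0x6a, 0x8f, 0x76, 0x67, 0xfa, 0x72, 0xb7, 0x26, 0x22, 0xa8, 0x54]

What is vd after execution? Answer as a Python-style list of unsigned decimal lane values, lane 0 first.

vd = [4294967295, 4294967232, 4294967295, 4294967295, 4294967295, 4294967295, 87, 86, 4294967295, 4294967102, 125, 4294967295, 15, 183, 46, 242]

lanes per group: 128·4/32 = 16
AVL=12 ≤ VLMAX=16, so vl = 12
  i=0: mask-off/ones → 4294967295
  i=1: sub(0xb7,0xf7) → 4294967232
  i=2: mask-off/ones → 4294967295
  i=3: mask-off/ones → 4294967295
  i=4: mask-off/ones → 4294967295
  i=5: mask-off/ones → 4294967295
  i=6: sub(0xe6,0x8f) → 87
  i=7: sub(0xcc,0x76) → 86
  i=8: mask-off/ones → 4294967295
  i=9: sub(0x38,0xfa) → 4294967102
  i=10: sub(0xef,0x72) → 125
  i=11: mask-off/ones → 4294967295
  i=12: tail/keep → 15
  i=13: tail/keep → 183
  i=14: tail/keep → 46
  i=15: tail/keep → 242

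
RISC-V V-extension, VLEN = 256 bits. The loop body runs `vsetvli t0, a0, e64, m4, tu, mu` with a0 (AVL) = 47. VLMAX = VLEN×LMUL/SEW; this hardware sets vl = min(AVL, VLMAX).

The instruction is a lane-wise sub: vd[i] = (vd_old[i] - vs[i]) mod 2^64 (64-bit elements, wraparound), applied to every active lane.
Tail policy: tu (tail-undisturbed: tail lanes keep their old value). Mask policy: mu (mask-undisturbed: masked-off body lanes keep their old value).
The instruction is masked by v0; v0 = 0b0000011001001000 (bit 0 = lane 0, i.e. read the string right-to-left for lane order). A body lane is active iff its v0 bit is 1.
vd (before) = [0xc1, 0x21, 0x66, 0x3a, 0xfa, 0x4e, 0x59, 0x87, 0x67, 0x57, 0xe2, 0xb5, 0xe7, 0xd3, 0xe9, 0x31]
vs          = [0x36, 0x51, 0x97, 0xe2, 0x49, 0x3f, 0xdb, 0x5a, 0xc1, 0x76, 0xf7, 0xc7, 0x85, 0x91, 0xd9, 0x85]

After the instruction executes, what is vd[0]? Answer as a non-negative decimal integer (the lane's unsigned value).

VLMAX = VLEN×LMUL/SEW = 256×4/64 = 16
vl ← min(47, 16) = 16
vd[0] mask-off/keep -> 0xc1
vd[1] mask-off/keep -> 0x21
vd[2] mask-off/keep -> 0x66
vd[3] sub(0x3a,0xe2) -> 0xffffffffffffff58
vd[4] mask-off/keep -> 0xfa
vd[5] mask-off/keep -> 0x4e
vd[6] sub(0x59,0xdb) -> 0xffffffffffffff7e
vd[7] mask-off/keep -> 0x87
vd[8] mask-off/keep -> 0x67
vd[9] sub(0x57,0x76) -> 0xffffffffffffffe1
vd[10] sub(0xe2,0xf7) -> 0xffffffffffffffeb
vd[11] mask-off/keep -> 0xb5
vd[12] mask-off/keep -> 0xe7
vd[13] mask-off/keep -> 0xd3
vd[14] mask-off/keep -> 0xe9
vd[15] mask-off/keep -> 0x31

vd[0] = 193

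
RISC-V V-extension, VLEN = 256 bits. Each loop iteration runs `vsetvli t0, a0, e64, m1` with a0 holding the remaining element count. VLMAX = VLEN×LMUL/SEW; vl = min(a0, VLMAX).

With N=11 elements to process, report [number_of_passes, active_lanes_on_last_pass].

[iterations, last_vl] = [3, 3]

VLMAX = (256 × 1) / 64 = 4 lanes
iterations = ceil(11/4) = 3; final-pass vl = 3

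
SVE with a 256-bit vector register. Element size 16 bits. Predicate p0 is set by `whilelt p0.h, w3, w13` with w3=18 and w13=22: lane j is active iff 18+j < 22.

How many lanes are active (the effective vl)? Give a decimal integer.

vl = 4

lane count: 256 div 16 = 16
p0[j] = (18+j < 22); true for j=0..3 → 4 lanes set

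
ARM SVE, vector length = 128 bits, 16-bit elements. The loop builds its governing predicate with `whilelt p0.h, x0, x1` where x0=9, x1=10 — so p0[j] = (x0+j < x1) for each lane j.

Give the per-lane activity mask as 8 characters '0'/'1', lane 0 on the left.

lane count: 128 div 16 = 8
whilelt: lane j active iff 9+j < 10 → j < 1 → 1 active
bits (lane 0 leftmost): 10000000

predicate = 10000000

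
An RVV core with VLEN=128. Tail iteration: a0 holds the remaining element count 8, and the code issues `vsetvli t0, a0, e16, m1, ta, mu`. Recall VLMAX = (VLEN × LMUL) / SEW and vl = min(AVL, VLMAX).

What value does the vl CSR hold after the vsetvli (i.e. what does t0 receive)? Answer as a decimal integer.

vl = 8

VLMAX = VLEN×LMUL/SEW = 128×1/16 = 8
vl ← min(8, 8) = 8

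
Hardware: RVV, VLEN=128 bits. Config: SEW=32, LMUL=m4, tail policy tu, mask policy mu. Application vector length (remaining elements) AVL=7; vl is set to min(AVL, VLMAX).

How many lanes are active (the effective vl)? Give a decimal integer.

vl = 7

VLMAX = (128 × 4) / 32 = 16 lanes
AVL=7 ≤ VLMAX=16, so vl = 7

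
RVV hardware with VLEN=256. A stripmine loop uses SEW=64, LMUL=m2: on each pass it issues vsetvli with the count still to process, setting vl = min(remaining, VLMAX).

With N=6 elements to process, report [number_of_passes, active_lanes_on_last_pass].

lanes per group: 256·2/64 = 8
6 elements at 8/iter → 1 passes, remainder 6 on the last

[iterations, last_vl] = [1, 6]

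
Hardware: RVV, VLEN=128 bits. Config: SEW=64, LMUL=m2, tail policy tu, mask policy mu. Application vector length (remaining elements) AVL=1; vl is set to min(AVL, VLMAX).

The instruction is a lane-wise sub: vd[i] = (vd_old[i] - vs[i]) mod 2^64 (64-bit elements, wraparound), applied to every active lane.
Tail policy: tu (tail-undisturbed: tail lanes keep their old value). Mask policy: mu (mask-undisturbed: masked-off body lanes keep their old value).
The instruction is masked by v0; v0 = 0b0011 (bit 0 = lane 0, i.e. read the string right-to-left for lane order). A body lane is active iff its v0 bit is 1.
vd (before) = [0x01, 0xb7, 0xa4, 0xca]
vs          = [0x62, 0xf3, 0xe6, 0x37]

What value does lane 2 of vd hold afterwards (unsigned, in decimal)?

lanes per group: 128·2/64 = 4
vl = min(AVL, VLMAX) = min(1, 4) = 1
lane  0: sub(0x01,0x62) ⇒ 0xffffffffffffff9f
lane  1: tail/keep ⇒ 0xb7
lane  2: tail/keep ⇒ 0xa4
lane  3: tail/keep ⇒ 0xca

vd[2] = 164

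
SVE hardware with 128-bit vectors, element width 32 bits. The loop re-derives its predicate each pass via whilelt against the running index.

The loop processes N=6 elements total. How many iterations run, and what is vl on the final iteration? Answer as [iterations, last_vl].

128-bit reg / 32-bit elem → 4 lanes
N=6: ⌈6/4⌉ = 2 iters; last vl = 6 − 1×4 = 2

[iterations, last_vl] = [2, 2]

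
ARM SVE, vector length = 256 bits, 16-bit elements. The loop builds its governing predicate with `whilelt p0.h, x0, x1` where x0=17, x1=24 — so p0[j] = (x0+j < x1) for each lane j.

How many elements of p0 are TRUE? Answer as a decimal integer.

256-bit reg / 16-bit elem → 16 lanes
active while 17+j < 24, i.e. j ∈ [0,7) capped at 16 ⇒ 7

vl = 7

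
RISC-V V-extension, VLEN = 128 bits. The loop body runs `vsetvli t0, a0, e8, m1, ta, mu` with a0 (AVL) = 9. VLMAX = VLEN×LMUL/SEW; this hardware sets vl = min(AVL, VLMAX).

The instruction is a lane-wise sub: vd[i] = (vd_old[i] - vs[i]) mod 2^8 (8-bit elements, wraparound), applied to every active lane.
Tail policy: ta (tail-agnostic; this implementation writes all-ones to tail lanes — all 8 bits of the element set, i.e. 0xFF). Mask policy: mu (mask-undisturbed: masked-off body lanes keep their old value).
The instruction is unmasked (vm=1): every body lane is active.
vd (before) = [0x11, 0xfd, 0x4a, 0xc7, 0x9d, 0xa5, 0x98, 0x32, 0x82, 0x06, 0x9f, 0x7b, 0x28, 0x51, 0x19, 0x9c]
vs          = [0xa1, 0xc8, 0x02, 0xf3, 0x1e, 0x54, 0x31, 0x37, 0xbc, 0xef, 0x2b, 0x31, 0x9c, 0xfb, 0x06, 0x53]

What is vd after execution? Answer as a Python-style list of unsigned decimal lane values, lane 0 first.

vd = [112, 53, 72, 212, 127, 81, 103, 251, 198, 255, 255, 255, 255, 255, 255, 255]

lanes per group: 128·1/8 = 16
AVL=9 ≤ VLMAX=16, so vl = 9
vd[0] sub(0x11,0xa1) -> 0x70
vd[1] sub(0xfd,0xc8) -> 0x35
vd[2] sub(0x4a,0x02) -> 0x48
vd[3] sub(0xc7,0xf3) -> 0xd4
vd[4] sub(0x9d,0x1e) -> 0x7f
vd[5] sub(0xa5,0x54) -> 0x51
vd[6] sub(0x98,0x31) -> 0x67
vd[7] sub(0x32,0x37) -> 0xfb
vd[8] sub(0x82,0xbc) -> 0xc6
vd[9] tail/ones -> 0xff
vd[10] tail/ones -> 0xff
vd[11] tail/ones -> 0xff
vd[12] tail/ones -> 0xff
vd[13] tail/ones -> 0xff
vd[14] tail/ones -> 0xff
vd[15] tail/ones -> 0xff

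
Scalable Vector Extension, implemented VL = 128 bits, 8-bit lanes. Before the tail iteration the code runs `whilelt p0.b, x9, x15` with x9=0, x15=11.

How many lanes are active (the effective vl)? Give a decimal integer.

lane count: 128 div 8 = 16
p0[j] = (0+j < 11); true for j=0..10 → 11 lanes set

vl = 11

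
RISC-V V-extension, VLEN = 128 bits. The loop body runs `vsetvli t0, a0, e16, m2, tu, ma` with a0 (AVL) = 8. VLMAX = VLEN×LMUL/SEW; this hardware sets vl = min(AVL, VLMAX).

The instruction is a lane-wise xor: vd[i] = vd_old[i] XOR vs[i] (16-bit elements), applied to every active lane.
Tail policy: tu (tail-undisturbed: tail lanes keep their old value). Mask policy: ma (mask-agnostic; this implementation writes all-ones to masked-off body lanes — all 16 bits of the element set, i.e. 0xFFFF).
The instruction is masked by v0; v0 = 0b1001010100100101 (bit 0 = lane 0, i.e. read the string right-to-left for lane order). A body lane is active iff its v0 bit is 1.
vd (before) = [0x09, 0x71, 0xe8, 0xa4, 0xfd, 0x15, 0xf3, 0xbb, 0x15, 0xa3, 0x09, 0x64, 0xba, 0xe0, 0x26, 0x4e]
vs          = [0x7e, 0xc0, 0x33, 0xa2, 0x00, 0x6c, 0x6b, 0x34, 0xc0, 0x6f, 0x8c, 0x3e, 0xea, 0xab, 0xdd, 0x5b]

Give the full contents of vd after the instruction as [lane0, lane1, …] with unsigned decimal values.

vd = [119, 65535, 219, 65535, 65535, 121, 65535, 65535, 21, 163, 9, 100, 186, 224, 38, 78]

VLMAX = (128 × 2) / 16 = 16 lanes
AVL=8 ≤ VLMAX=16, so vl = 8
  i=0: xor(0x09,0x7e) → 119
  i=1: mask-off/ones → 65535
  i=2: xor(0xe8,0x33) → 219
  i=3: mask-off/ones → 65535
  i=4: mask-off/ones → 65535
  i=5: xor(0x15,0x6c) → 121
  i=6: mask-off/ones → 65535
  i=7: mask-off/ones → 65535
  i=8: tail/keep → 21
  i=9: tail/keep → 163
  i=10: tail/keep → 9
  i=11: tail/keep → 100
  i=12: tail/keep → 186
  i=13: tail/keep → 224
  i=14: tail/keep → 38
  i=15: tail/keep → 78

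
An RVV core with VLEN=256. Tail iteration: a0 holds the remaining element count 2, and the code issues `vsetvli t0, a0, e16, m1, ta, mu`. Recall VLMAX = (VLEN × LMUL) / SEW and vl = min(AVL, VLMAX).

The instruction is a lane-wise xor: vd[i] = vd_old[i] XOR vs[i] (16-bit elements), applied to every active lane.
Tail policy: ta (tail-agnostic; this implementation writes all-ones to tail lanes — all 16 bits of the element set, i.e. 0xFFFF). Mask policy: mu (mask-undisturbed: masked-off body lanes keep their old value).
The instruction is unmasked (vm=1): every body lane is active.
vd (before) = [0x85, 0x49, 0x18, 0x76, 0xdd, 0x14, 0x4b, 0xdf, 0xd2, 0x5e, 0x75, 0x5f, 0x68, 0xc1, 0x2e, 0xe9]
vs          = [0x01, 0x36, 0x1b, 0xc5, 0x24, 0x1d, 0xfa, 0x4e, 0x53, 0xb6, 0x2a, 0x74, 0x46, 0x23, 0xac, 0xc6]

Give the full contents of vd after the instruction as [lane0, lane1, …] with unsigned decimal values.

VLMAX = VLEN×LMUL/SEW = 256×1/16 = 16
AVL=2 ≤ VLMAX=16, so vl = 2
vd[0] xor(0x85,0x01) -> 0x84
vd[1] xor(0x49,0x36) -> 0x7f
vd[2] tail/ones -> 0xffff
vd[3] tail/ones -> 0xffff
vd[4] tail/ones -> 0xffff
vd[5] tail/ones -> 0xffff
vd[6] tail/ones -> 0xffff
vd[7] tail/ones -> 0xffff
vd[8] tail/ones -> 0xffff
vd[9] tail/ones -> 0xffff
vd[10] tail/ones -> 0xffff
vd[11] tail/ones -> 0xffff
vd[12] tail/ones -> 0xffff
vd[13] tail/ones -> 0xffff
vd[14] tail/ones -> 0xffff
vd[15] tail/ones -> 0xffff

vd = [132, 127, 65535, 65535, 65535, 65535, 65535, 65535, 65535, 65535, 65535, 65535, 65535, 65535, 65535, 65535]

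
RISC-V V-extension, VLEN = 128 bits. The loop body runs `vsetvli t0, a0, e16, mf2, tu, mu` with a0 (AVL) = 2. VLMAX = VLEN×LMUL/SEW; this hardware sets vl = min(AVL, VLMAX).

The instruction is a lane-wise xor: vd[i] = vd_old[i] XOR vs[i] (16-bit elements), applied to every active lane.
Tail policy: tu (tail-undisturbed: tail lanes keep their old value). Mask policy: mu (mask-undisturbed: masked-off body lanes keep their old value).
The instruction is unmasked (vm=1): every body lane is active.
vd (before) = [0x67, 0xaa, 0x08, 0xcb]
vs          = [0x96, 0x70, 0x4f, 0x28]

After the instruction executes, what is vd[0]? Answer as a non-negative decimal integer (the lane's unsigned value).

VLMAX = VLEN×LMUL/SEW = 128×1/2/16 = 4
AVL=2 ≤ VLMAX=4, so vl = 2
lane  0: xor(0x67,0x96) ⇒ 0xf1
lane  1: xor(0xaa,0x70) ⇒ 0xda
lane  2: tail/keep ⇒ 0x08
lane  3: tail/keep ⇒ 0xcb

vd[0] = 241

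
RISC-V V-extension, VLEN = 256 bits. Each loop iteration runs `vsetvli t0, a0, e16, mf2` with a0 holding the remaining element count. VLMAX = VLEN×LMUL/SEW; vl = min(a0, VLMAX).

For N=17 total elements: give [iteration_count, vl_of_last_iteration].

[iterations, last_vl] = [3, 1]

lanes per group: 256·1/2/16 = 8
iterations = ceil(17/8) = 3; final-pass vl = 1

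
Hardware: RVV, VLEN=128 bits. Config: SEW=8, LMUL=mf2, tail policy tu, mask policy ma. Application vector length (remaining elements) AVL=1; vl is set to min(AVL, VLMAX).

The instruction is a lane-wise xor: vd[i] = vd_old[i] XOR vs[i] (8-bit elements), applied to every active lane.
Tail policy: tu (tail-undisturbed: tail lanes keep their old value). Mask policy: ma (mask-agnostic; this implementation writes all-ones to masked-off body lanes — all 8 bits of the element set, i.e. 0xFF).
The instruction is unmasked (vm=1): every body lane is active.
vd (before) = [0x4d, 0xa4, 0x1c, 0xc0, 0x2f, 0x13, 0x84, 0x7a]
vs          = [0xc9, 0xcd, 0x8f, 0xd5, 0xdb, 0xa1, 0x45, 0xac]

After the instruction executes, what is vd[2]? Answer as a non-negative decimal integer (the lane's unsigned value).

VLMAX = (128 × 1/2) / 8 = 8 lanes
vl = min(AVL, VLMAX) = min(1, 8) = 1
  i=0: xor(0x4d,0xc9) → 132
  i=1: tail/keep → 164
  i=2: tail/keep → 28
  i=3: tail/keep → 192
  i=4: tail/keep → 47
  i=5: tail/keep → 19
  i=6: tail/keep → 132
  i=7: tail/keep → 122

vd[2] = 28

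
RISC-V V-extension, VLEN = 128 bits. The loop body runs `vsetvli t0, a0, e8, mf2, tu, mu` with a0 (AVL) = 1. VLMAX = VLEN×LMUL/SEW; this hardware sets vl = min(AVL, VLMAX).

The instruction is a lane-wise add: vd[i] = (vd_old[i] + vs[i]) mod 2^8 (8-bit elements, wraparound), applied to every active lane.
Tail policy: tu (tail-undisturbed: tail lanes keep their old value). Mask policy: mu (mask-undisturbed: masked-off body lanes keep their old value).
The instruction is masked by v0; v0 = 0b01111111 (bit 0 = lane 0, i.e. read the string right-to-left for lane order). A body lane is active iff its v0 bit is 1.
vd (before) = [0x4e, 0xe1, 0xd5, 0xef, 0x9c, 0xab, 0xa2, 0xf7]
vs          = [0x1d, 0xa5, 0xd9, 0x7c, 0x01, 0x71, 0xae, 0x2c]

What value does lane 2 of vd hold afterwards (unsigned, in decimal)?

vd[2] = 213

VLMAX = VLEN×LMUL/SEW = 128×1/2/8 = 8
AVL=1 ≤ VLMAX=8, so vl = 1
[0] add(0x4e,0x1d) = 0x6b
[1] tail/keep = 0xe1
[2] tail/keep = 0xd5
[3] tail/keep = 0xef
[4] tail/keep = 0x9c
[5] tail/keep = 0xab
[6] tail/keep = 0xa2
[7] tail/keep = 0xf7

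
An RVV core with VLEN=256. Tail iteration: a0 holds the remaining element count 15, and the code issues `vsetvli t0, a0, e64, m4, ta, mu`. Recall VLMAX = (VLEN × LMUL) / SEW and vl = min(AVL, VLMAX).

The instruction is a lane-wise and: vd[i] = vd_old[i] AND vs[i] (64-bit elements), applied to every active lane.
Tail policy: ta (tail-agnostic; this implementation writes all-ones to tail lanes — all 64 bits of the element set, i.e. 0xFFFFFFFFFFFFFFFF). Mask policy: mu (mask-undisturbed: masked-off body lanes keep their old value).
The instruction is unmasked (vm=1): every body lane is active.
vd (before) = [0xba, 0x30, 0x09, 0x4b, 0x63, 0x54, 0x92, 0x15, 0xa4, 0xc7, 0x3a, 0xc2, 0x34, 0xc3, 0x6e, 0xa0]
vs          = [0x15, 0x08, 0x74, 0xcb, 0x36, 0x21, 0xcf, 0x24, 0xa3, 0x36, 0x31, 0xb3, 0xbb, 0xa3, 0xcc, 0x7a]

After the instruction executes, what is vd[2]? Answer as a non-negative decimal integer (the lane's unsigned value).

VLMAX = VLEN×LMUL/SEW = 256×4/64 = 16
vl = min(AVL, VLMAX) = min(15, 16) = 15
[0] and(0xba,0x15) = 0x10
[1] and(0x30,0x08) = 0x00
[2] and(0x09,0x74) = 0x00
[3] and(0x4b,0xcb) = 0x4b
[4] and(0x63,0x36) = 0x22
[5] and(0x54,0x21) = 0x00
[6] and(0x92,0xcf) = 0x82
[7] and(0x15,0x24) = 0x04
[8] and(0xa4,0xa3) = 0xa0
[9] and(0xc7,0x36) = 0x06
[10] and(0x3a,0x31) = 0x30
[11] and(0xc2,0xb3) = 0x82
[12] and(0x34,0xbb) = 0x30
[13] and(0xc3,0xa3) = 0x83
[14] and(0x6e,0xcc) = 0x4c
[15] tail/ones = 0xffffffffffffffff

vd[2] = 0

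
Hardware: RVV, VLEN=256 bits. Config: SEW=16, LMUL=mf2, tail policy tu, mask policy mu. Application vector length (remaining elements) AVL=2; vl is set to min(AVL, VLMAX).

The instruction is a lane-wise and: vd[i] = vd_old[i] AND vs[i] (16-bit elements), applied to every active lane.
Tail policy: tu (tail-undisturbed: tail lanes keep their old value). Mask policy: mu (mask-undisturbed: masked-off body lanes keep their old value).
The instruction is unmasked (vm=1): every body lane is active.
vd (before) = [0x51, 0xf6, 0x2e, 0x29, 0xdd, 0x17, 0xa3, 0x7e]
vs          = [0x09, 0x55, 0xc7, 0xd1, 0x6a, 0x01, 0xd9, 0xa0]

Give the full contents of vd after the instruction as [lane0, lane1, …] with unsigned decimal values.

VLMAX = (256 × 1/2) / 16 = 8 lanes
vl = min(AVL, VLMAX) = min(2, 8) = 2
  i=0: and(0x51,0x09) → 1
  i=1: and(0xf6,0x55) → 84
  i=2: tail/keep → 46
  i=3: tail/keep → 41
  i=4: tail/keep → 221
  i=5: tail/keep → 23
  i=6: tail/keep → 163
  i=7: tail/keep → 126

vd = [1, 84, 46, 41, 221, 23, 163, 126]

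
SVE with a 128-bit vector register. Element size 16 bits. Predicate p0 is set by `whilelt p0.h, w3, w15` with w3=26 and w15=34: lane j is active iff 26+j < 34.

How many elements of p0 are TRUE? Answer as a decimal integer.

vl = 8

register lanes = 128/16 = 8
whilelt: lane j active iff 26+j < 34 → j < 8 → 8 active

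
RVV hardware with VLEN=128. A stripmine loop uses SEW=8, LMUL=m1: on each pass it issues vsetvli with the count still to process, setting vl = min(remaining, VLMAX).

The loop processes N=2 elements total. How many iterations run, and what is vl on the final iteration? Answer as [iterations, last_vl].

VLMAX = VLEN×LMUL/SEW = 128×1/8 = 16
iterations = ceil(2/16) = 1; final-pass vl = 2

[iterations, last_vl] = [1, 2]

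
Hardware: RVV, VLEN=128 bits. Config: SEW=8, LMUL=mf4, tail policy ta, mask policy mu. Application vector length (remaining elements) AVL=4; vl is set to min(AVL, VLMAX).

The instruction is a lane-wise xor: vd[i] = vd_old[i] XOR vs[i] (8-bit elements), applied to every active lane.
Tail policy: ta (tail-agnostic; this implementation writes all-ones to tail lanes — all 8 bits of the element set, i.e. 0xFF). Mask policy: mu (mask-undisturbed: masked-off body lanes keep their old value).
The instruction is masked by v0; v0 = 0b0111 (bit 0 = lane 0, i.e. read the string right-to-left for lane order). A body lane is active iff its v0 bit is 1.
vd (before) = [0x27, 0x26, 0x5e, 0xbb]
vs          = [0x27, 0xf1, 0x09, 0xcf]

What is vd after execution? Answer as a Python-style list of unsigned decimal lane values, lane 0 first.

VLMAX = (128 × 1/4) / 8 = 4 lanes
vl = min(AVL, VLMAX) = min(4, 4) = 4
lane  0: xor(0x27,0x27) ⇒ 0x00
lane  1: xor(0x26,0xf1) ⇒ 0xd7
lane  2: xor(0x5e,0x09) ⇒ 0x57
lane  3: mask-off/keep ⇒ 0xbb

vd = [0, 215, 87, 187]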